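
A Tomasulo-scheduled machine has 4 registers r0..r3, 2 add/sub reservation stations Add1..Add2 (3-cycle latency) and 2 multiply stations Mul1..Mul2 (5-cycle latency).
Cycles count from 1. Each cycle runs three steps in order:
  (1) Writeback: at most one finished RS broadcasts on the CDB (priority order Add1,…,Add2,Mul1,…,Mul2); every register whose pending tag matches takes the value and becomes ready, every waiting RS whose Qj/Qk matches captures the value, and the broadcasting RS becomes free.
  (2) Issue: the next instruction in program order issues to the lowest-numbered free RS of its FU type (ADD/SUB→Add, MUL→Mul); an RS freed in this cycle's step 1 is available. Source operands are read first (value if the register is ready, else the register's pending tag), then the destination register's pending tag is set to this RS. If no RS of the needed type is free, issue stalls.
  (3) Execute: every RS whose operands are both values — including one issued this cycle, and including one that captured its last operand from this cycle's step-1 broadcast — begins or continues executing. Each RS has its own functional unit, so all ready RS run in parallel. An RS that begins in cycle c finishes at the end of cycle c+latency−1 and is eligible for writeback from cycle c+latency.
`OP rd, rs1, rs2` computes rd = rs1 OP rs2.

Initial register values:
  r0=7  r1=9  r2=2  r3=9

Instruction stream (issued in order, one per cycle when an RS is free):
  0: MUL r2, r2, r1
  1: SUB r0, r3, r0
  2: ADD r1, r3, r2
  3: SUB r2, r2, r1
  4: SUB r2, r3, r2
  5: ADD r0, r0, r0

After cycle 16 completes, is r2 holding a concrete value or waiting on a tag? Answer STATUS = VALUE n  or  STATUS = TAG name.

STATUS = VALUE 18

  c1: issue MUL r2<-Mul1  regs: r0:7,r1:9,r2:Mul1,r3:9
  c2: issue SUB r0<-Add1  regs: r0:Add1,r1:9,r2:Mul1,r3:9
  c3: issue ADD r1<-Add2  regs: r0:Add1,r1:Add2,r2:Mul1,r3:9
  c4: stall  regs: r0:Add1,r1:Add2,r2:Mul1,r3:9
  c5: CDB Add1=2; issue SUB r2<-Add1  regs: r0:2,r1:Add2,r2:Add1,r3:9
  c6: CDB Mul1=18; stall  regs: r0:2,r1:Add2,r2:Add1,r3:9
  c7: stall  regs: r0:2,r1:Add2,r2:Add1,r3:9
  c8: stall  regs: r0:2,r1:Add2,r2:Add1,r3:9
  c9: CDB Add2=27; issue SUB r2<-Add2  regs: r0:2,r1:27,r2:Add2,r3:9
  c10: stall  regs: r0:2,r1:27,r2:Add2,r3:9
  c11: stall  regs: r0:2,r1:27,r2:Add2,r3:9
  c12: CDB Add1=-9; issue ADD r0<-Add1  regs: r0:Add1,r1:27,r2:Add2,r3:9
  c13: -  regs: r0:Add1,r1:27,r2:Add2,r3:9
  c14: -  regs: r0:Add1,r1:27,r2:Add2,r3:9
  c15: CDB Add1=4  regs: r0:4,r1:27,r2:Add2,r3:9
  c16: CDB Add2=18  regs: r0:4,r1:27,r2:18,r3:9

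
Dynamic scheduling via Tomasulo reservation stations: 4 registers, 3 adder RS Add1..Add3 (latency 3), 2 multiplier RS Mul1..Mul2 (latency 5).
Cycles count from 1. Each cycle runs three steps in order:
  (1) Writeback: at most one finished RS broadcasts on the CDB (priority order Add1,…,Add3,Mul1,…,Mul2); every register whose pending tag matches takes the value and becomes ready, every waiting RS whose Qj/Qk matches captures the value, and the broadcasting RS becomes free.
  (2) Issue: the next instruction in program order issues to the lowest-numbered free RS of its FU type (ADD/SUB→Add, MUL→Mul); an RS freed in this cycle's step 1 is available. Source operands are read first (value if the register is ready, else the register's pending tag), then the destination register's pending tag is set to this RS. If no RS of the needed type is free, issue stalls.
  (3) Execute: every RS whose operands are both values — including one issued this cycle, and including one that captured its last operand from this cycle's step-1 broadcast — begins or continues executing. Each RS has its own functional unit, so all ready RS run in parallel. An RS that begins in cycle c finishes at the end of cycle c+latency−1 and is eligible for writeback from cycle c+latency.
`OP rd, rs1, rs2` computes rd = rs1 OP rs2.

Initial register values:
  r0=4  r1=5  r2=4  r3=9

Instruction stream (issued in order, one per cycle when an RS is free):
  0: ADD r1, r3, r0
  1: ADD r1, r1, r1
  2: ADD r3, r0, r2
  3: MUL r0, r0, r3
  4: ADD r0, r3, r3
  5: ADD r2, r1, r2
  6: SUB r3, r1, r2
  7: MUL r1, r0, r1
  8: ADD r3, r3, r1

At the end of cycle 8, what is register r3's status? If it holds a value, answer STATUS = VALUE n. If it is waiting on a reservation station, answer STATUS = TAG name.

STATUS = TAG Add2

cycle 1: issue ADD r1<-Add1 // r0:4,r1:Add1,r2:4,r3:9
cycle 2: issue ADD r1<-Add2 // r0:4,r1:Add2,r2:4,r3:9
cycle 3: issue ADD r3<-Add3 // r0:4,r1:Add2,r2:4,r3:Add3
cycle 4: CDB Add1=13; issue MUL r0<-Mul1 // r0:Mul1,r1:Add2,r2:4,r3:Add3
cycle 5: issue ADD r0<-Add1 // r0:Add1,r1:Add2,r2:4,r3:Add3
cycle 6: CDB Add3=8; issue ADD r2<-Add3 // r0:Add1,r1:Add2,r2:Add3,r3:8
cycle 7: CDB Add2=26; issue SUB r3<-Add2 // r0:Add1,r1:26,r2:Add3,r3:Add2
cycle 8: issue MUL r1<-Mul2 // r0:Add1,r1:Mul2,r2:Add3,r3:Add2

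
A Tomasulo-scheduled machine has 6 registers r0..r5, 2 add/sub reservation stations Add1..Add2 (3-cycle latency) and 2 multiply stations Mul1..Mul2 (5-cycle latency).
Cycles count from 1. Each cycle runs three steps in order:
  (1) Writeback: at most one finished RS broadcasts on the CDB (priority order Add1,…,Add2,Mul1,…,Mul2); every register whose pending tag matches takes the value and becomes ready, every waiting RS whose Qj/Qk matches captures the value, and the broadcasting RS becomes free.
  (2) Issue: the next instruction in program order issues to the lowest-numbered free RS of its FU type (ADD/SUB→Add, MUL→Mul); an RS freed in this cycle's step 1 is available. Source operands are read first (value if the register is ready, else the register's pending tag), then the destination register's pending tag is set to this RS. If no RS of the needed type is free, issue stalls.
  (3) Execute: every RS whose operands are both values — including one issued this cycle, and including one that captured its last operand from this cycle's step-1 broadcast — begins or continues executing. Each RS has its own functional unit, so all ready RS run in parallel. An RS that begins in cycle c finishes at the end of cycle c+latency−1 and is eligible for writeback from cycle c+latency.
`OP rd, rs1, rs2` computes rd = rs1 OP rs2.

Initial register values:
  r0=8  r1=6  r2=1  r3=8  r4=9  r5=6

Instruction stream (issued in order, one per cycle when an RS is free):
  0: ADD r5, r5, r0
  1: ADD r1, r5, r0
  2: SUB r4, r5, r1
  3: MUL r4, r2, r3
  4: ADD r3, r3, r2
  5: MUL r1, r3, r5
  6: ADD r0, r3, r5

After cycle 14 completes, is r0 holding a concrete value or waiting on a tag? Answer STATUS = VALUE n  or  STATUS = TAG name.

c1: issue ADD r5<-Add1 | r0:8,r1:6,r2:1,r3:8,r4:9,r5:Add1
c2: issue ADD r1<-Add2 | r0:8,r1:Add2,r2:1,r3:8,r4:9,r5:Add1
c3: stall | r0:8,r1:Add2,r2:1,r3:8,r4:9,r5:Add1
c4: CDB Add1=14; issue SUB r4<-Add1 | r0:8,r1:Add2,r2:1,r3:8,r4:Add1,r5:14
c5: issue MUL r4<-Mul1 | r0:8,r1:Add2,r2:1,r3:8,r4:Mul1,r5:14
c6: stall | r0:8,r1:Add2,r2:1,r3:8,r4:Mul1,r5:14
c7: CDB Add2=22; issue ADD r3<-Add2 | r0:8,r1:22,r2:1,r3:Add2,r4:Mul1,r5:14
c8: issue MUL r1<-Mul2 | r0:8,r1:Mul2,r2:1,r3:Add2,r4:Mul1,r5:14
c9: stall | r0:8,r1:Mul2,r2:1,r3:Add2,r4:Mul1,r5:14
c10: CDB Add1=-8; issue ADD r0<-Add1 | r0:Add1,r1:Mul2,r2:1,r3:Add2,r4:Mul1,r5:14
c11: CDB Add2=9 | r0:Add1,r1:Mul2,r2:1,r3:9,r4:Mul1,r5:14
c12: CDB Mul1=8 | r0:Add1,r1:Mul2,r2:1,r3:9,r4:8,r5:14
c13: - | r0:Add1,r1:Mul2,r2:1,r3:9,r4:8,r5:14
c14: CDB Add1=23 | r0:23,r1:Mul2,r2:1,r3:9,r4:8,r5:14

STATUS = VALUE 23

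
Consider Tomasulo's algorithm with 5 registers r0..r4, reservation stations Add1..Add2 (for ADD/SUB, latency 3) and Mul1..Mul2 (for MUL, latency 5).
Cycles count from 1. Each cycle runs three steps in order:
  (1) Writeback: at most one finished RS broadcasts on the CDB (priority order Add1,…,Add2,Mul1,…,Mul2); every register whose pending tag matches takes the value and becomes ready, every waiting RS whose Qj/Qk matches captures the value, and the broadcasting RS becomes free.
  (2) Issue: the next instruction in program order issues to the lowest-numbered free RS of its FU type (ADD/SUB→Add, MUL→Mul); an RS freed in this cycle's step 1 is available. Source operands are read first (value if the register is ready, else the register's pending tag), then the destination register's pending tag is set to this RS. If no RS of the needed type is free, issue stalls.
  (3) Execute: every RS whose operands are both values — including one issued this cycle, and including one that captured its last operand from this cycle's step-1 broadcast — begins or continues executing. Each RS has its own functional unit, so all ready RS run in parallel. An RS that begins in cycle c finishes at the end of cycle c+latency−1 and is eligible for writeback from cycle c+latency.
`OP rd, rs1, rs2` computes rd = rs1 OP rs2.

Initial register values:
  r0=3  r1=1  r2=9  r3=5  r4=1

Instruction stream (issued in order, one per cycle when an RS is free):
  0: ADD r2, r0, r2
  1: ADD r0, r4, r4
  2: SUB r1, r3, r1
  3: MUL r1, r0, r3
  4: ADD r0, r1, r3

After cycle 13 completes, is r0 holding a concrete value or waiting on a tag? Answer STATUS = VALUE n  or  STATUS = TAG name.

cycle 1: issue ADD r2<-Add1 // r0:3,r1:1,r2:Add1,r3:5,r4:1
cycle 2: issue ADD r0<-Add2 // r0:Add2,r1:1,r2:Add1,r3:5,r4:1
cycle 3: stall // r0:Add2,r1:1,r2:Add1,r3:5,r4:1
cycle 4: CDB Add1=12; issue SUB r1<-Add1 // r0:Add2,r1:Add1,r2:12,r3:5,r4:1
cycle 5: CDB Add2=2; issue MUL r1<-Mul1 // r0:2,r1:Mul1,r2:12,r3:5,r4:1
cycle 6: issue ADD r0<-Add2 // r0:Add2,r1:Mul1,r2:12,r3:5,r4:1
cycle 7: CDB Add1=4 // r0:Add2,r1:Mul1,r2:12,r3:5,r4:1
cycle 8: - // r0:Add2,r1:Mul1,r2:12,r3:5,r4:1
cycle 9: - // r0:Add2,r1:Mul1,r2:12,r3:5,r4:1
cycle 10: CDB Mul1=10 // r0:Add2,r1:10,r2:12,r3:5,r4:1
cycle 11: - // r0:Add2,r1:10,r2:12,r3:5,r4:1
cycle 12: - // r0:Add2,r1:10,r2:12,r3:5,r4:1
cycle 13: CDB Add2=15 // r0:15,r1:10,r2:12,r3:5,r4:1

STATUS = VALUE 15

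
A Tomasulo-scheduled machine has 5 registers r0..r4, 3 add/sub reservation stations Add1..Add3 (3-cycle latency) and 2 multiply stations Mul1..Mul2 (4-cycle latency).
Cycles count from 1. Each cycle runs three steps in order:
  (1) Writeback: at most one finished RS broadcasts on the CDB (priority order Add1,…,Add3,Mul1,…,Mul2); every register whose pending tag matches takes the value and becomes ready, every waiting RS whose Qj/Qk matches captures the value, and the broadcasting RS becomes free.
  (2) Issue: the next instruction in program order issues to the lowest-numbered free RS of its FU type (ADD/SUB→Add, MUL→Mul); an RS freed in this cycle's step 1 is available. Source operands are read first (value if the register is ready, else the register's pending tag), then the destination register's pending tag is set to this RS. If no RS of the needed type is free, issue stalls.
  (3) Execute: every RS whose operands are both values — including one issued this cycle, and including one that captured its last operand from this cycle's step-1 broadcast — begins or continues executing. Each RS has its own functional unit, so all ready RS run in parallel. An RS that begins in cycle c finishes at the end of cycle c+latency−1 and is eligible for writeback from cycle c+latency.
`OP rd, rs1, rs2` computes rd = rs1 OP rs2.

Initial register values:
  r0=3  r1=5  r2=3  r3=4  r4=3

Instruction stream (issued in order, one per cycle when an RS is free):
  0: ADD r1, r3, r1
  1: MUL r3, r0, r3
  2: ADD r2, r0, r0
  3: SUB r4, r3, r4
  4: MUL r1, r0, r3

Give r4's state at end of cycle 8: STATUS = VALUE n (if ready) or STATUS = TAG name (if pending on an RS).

STATUS = TAG Add1

c1: issue ADD r1<-Add1 | r0:3,r1:Add1,r2:3,r3:4,r4:3
c2: issue MUL r3<-Mul1 | r0:3,r1:Add1,r2:3,r3:Mul1,r4:3
c3: issue ADD r2<-Add2 | r0:3,r1:Add1,r2:Add2,r3:Mul1,r4:3
c4: CDB Add1=9; issue SUB r4<-Add1 | r0:3,r1:9,r2:Add2,r3:Mul1,r4:Add1
c5: issue MUL r1<-Mul2 | r0:3,r1:Mul2,r2:Add2,r3:Mul1,r4:Add1
c6: CDB Add2=6 | r0:3,r1:Mul2,r2:6,r3:Mul1,r4:Add1
c7: CDB Mul1=12 | r0:3,r1:Mul2,r2:6,r3:12,r4:Add1
c8: - | r0:3,r1:Mul2,r2:6,r3:12,r4:Add1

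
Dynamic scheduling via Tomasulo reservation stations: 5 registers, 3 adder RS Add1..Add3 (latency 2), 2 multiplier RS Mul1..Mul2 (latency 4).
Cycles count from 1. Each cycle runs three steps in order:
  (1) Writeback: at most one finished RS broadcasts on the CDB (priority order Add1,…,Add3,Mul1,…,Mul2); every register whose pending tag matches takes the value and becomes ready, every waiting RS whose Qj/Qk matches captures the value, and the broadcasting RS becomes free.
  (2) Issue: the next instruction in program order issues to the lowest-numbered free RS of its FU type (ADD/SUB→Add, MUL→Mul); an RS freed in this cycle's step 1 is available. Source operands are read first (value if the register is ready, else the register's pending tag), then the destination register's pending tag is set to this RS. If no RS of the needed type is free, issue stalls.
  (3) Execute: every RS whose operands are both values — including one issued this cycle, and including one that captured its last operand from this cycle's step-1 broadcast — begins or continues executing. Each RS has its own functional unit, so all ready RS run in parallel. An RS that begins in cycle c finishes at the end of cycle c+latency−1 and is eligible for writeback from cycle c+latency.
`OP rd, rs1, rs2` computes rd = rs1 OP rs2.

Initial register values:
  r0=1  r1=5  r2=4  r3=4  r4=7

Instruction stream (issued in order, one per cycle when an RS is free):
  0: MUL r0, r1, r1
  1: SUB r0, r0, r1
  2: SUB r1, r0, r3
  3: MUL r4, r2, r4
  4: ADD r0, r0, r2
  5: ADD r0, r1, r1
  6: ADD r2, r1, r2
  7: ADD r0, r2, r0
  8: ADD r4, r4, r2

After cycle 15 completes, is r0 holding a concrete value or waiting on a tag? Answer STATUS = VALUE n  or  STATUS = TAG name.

  c1: issue MUL r0<-Mul1  regs: r0:Mul1,r1:5,r2:4,r3:4,r4:7
  c2: issue SUB r0<-Add1  regs: r0:Add1,r1:5,r2:4,r3:4,r4:7
  c3: issue SUB r1<-Add2  regs: r0:Add1,r1:Add2,r2:4,r3:4,r4:7
  c4: issue MUL r4<-Mul2  regs: r0:Add1,r1:Add2,r2:4,r3:4,r4:Mul2
  c5: CDB Mul1=25; issue ADD r0<-Add3  regs: r0:Add3,r1:Add2,r2:4,r3:4,r4:Mul2
  c6: stall  regs: r0:Add3,r1:Add2,r2:4,r3:4,r4:Mul2
  c7: CDB Add1=20; issue ADD r0<-Add1  regs: r0:Add1,r1:Add2,r2:4,r3:4,r4:Mul2
  c8: CDB Mul2=28; stall  regs: r0:Add1,r1:Add2,r2:4,r3:4,r4:28
  c9: CDB Add2=16; issue ADD r2<-Add2  regs: r0:Add1,r1:16,r2:Add2,r3:4,r4:28
  c10: CDB Add3=24; issue ADD r0<-Add3  regs: r0:Add3,r1:16,r2:Add2,r3:4,r4:28
  c11: CDB Add1=32; issue ADD r4<-Add1  regs: r0:Add3,r1:16,r2:Add2,r3:4,r4:Add1
  c12: CDB Add2=20  regs: r0:Add3,r1:16,r2:20,r3:4,r4:Add1
  c13: -  regs: r0:Add3,r1:16,r2:20,r3:4,r4:Add1
  c14: CDB Add1=48  regs: r0:Add3,r1:16,r2:20,r3:4,r4:48
  c15: CDB Add3=52  regs: r0:52,r1:16,r2:20,r3:4,r4:48

STATUS = VALUE 52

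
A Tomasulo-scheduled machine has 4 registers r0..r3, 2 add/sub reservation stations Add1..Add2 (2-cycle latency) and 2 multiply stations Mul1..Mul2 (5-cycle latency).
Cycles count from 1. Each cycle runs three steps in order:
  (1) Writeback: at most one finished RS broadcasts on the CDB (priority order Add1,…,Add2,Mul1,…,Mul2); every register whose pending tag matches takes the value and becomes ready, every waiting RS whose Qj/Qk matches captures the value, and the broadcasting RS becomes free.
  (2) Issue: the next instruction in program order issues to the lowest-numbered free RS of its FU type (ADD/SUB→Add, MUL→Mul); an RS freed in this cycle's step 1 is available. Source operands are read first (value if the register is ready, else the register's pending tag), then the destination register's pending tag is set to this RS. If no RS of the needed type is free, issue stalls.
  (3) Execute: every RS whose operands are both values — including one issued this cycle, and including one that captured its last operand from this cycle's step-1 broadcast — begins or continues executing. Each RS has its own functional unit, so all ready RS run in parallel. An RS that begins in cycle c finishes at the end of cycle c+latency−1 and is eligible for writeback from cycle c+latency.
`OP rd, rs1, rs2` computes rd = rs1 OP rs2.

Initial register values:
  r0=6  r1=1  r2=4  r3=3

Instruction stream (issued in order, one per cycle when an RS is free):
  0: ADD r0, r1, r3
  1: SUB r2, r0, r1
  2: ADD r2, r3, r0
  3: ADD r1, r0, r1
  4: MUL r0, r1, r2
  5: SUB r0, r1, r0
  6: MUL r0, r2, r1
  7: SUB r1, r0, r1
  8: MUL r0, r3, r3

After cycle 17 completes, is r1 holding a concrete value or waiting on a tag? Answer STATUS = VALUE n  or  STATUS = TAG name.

cycle 1: issue ADD r0<-Add1 // r0:Add1,r1:1,r2:4,r3:3
cycle 2: issue SUB r2<-Add2 // r0:Add1,r1:1,r2:Add2,r3:3
cycle 3: CDB Add1=4; issue ADD r2<-Add1 // r0:4,r1:1,r2:Add1,r3:3
cycle 4: stall // r0:4,r1:1,r2:Add1,r3:3
cycle 5: CDB Add1=7; issue ADD r1<-Add1 // r0:4,r1:Add1,r2:7,r3:3
cycle 6: CDB Add2=3; issue MUL r0<-Mul1 // r0:Mul1,r1:Add1,r2:7,r3:3
cycle 7: CDB Add1=5; issue SUB r0<-Add1 // r0:Add1,r1:5,r2:7,r3:3
cycle 8: issue MUL r0<-Mul2 // r0:Mul2,r1:5,r2:7,r3:3
cycle 9: issue SUB r1<-Add2 // r0:Mul2,r1:Add2,r2:7,r3:3
cycle 10: stall // r0:Mul2,r1:Add2,r2:7,r3:3
cycle 11: stall // r0:Mul2,r1:Add2,r2:7,r3:3
cycle 12: CDB Mul1=35; issue MUL r0<-Mul1 // r0:Mul1,r1:Add2,r2:7,r3:3
cycle 13: CDB Mul2=35 // r0:Mul1,r1:Add2,r2:7,r3:3
cycle 14: CDB Add1=-30 // r0:Mul1,r1:Add2,r2:7,r3:3
cycle 15: CDB Add2=30 // r0:Mul1,r1:30,r2:7,r3:3
cycle 16: - // r0:Mul1,r1:30,r2:7,r3:3
cycle 17: CDB Mul1=9 // r0:9,r1:30,r2:7,r3:3

STATUS = VALUE 30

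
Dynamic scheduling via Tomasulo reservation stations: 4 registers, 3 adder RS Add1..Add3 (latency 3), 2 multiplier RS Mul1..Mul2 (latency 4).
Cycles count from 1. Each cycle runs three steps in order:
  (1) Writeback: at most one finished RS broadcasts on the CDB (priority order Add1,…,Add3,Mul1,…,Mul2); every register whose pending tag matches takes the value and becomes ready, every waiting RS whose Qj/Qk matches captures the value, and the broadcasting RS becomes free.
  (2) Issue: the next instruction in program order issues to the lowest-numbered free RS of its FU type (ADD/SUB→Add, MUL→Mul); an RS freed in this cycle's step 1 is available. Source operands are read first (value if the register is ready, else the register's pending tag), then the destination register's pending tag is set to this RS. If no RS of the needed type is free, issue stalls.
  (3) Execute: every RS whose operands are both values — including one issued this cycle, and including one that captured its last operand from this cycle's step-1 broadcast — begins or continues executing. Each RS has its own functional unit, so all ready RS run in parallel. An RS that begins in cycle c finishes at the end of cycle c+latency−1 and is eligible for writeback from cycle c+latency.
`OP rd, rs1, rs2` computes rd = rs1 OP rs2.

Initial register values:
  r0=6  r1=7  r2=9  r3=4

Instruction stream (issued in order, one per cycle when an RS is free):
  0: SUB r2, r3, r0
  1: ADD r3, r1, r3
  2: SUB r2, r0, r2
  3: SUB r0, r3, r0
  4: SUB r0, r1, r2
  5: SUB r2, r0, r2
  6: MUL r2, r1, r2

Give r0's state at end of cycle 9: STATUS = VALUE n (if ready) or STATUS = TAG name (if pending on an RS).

STATUS = TAG Add2

  c1: issue SUB r2<-Add1  regs: r0:6,r1:7,r2:Add1,r3:4
  c2: issue ADD r3<-Add2  regs: r0:6,r1:7,r2:Add1,r3:Add2
  c3: issue SUB r2<-Add3  regs: r0:6,r1:7,r2:Add3,r3:Add2
  c4: CDB Add1=-2; issue SUB r0<-Add1  regs: r0:Add1,r1:7,r2:Add3,r3:Add2
  c5: CDB Add2=11; issue SUB r0<-Add2  regs: r0:Add2,r1:7,r2:Add3,r3:11
  c6: stall  regs: r0:Add2,r1:7,r2:Add3,r3:11
  c7: CDB Add3=8; issue SUB r2<-Add3  regs: r0:Add2,r1:7,r2:Add3,r3:11
  c8: CDB Add1=5; issue MUL r2<-Mul1  regs: r0:Add2,r1:7,r2:Mul1,r3:11
  c9: -  regs: r0:Add2,r1:7,r2:Mul1,r3:11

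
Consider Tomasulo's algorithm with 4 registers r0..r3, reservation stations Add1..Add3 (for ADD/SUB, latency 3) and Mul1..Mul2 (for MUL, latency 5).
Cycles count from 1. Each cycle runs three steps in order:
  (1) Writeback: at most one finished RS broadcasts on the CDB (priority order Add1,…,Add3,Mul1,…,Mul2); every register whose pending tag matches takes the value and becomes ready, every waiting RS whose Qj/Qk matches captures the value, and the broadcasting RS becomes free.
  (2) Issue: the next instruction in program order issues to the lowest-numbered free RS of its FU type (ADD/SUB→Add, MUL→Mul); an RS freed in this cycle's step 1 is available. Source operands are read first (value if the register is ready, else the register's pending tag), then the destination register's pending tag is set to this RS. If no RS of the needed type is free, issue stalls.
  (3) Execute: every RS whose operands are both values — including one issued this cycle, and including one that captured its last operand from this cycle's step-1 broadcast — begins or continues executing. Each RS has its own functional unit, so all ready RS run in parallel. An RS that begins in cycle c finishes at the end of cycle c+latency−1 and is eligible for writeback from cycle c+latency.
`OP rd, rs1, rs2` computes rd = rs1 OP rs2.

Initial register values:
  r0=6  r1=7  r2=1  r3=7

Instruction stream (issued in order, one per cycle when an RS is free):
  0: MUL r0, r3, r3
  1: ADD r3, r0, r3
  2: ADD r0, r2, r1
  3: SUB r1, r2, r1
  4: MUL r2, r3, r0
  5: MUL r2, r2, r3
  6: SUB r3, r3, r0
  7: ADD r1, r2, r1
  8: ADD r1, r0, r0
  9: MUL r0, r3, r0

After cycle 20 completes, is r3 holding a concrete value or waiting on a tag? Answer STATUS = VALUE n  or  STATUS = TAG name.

STATUS = VALUE 48

c1: issue MUL r0<-Mul1 | r0:Mul1,r1:7,r2:1,r3:7
c2: issue ADD r3<-Add1 | r0:Mul1,r1:7,r2:1,r3:Add1
c3: issue ADD r0<-Add2 | r0:Add2,r1:7,r2:1,r3:Add1
c4: issue SUB r1<-Add3 | r0:Add2,r1:Add3,r2:1,r3:Add1
c5: issue MUL r2<-Mul2 | r0:Add2,r1:Add3,r2:Mul2,r3:Add1
c6: CDB Add2=8; stall | r0:8,r1:Add3,r2:Mul2,r3:Add1
c7: CDB Add3=-6; stall | r0:8,r1:-6,r2:Mul2,r3:Add1
c8: CDB Mul1=49; issue MUL r2<-Mul1 | r0:8,r1:-6,r2:Mul1,r3:Add1
c9: issue SUB r3<-Add2 | r0:8,r1:-6,r2:Mul1,r3:Add2
c10: issue ADD r1<-Add3 | r0:8,r1:Add3,r2:Mul1,r3:Add2
c11: CDB Add1=56; issue ADD r1<-Add1 | r0:8,r1:Add1,r2:Mul1,r3:Add2
c12: stall | r0:8,r1:Add1,r2:Mul1,r3:Add2
c13: stall | r0:8,r1:Add1,r2:Mul1,r3:Add2
c14: CDB Add1=16; stall | r0:8,r1:16,r2:Mul1,r3:Add2
c15: CDB Add2=48; stall | r0:8,r1:16,r2:Mul1,r3:48
c16: CDB Mul2=448; issue MUL r0<-Mul2 | r0:Mul2,r1:16,r2:Mul1,r3:48
c17: - | r0:Mul2,r1:16,r2:Mul1,r3:48
c18: - | r0:Mul2,r1:16,r2:Mul1,r3:48
c19: - | r0:Mul2,r1:16,r2:Mul1,r3:48
c20: - | r0:Mul2,r1:16,r2:Mul1,r3:48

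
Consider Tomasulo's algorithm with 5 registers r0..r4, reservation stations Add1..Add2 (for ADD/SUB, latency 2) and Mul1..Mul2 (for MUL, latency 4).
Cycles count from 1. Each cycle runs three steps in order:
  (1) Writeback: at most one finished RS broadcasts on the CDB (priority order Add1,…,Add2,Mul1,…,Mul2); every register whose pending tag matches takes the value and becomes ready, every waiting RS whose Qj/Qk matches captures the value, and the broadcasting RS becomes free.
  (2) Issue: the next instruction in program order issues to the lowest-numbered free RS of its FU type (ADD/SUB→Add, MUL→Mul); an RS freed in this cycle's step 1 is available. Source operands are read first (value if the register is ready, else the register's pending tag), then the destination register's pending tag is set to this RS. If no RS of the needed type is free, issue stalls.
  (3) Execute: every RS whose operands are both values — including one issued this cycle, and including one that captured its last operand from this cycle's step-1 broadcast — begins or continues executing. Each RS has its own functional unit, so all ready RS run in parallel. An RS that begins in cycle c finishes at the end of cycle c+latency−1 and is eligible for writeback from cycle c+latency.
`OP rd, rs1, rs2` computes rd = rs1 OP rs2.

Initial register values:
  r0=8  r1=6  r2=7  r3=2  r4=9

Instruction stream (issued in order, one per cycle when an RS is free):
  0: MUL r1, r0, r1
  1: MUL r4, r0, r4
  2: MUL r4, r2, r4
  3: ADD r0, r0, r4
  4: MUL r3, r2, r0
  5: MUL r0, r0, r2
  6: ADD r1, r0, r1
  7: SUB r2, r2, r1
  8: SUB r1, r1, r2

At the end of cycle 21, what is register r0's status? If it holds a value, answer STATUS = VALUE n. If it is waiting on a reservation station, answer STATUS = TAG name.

STATUS = VALUE 3584

cycle 1: issue MUL r1<-Mul1 // r0:8,r1:Mul1,r2:7,r3:2,r4:9
cycle 2: issue MUL r4<-Mul2 // r0:8,r1:Mul1,r2:7,r3:2,r4:Mul2
cycle 3: stall // r0:8,r1:Mul1,r2:7,r3:2,r4:Mul2
cycle 4: stall // r0:8,r1:Mul1,r2:7,r3:2,r4:Mul2
cycle 5: CDB Mul1=48; issue MUL r4<-Mul1 // r0:8,r1:48,r2:7,r3:2,r4:Mul1
cycle 6: CDB Mul2=72; issue ADD r0<-Add1 // r0:Add1,r1:48,r2:7,r3:2,r4:Mul1
cycle 7: issue MUL r3<-Mul2 // r0:Add1,r1:48,r2:7,r3:Mul2,r4:Mul1
cycle 8: stall // r0:Add1,r1:48,r2:7,r3:Mul2,r4:Mul1
cycle 9: stall // r0:Add1,r1:48,r2:7,r3:Mul2,r4:Mul1
cycle 10: CDB Mul1=504; issue MUL r0<-Mul1 // r0:Mul1,r1:48,r2:7,r3:Mul2,r4:504
cycle 11: issue ADD r1<-Add2 // r0:Mul1,r1:Add2,r2:7,r3:Mul2,r4:504
cycle 12: CDB Add1=512; issue SUB r2<-Add1 // r0:Mul1,r1:Add2,r2:Add1,r3:Mul2,r4:504
cycle 13: stall // r0:Mul1,r1:Add2,r2:Add1,r3:Mul2,r4:504
cycle 14: stall // r0:Mul1,r1:Add2,r2:Add1,r3:Mul2,r4:504
cycle 15: stall // r0:Mul1,r1:Add2,r2:Add1,r3:Mul2,r4:504
cycle 16: CDB Mul1=3584; stall // r0:3584,r1:Add2,r2:Add1,r3:Mul2,r4:504
cycle 17: CDB Mul2=3584; stall // r0:3584,r1:Add2,r2:Add1,r3:3584,r4:504
cycle 18: CDB Add2=3632; issue SUB r1<-Add2 // r0:3584,r1:Add2,r2:Add1,r3:3584,r4:504
cycle 19: - // r0:3584,r1:Add2,r2:Add1,r3:3584,r4:504
cycle 20: CDB Add1=-3625 // r0:3584,r1:Add2,r2:-3625,r3:3584,r4:504
cycle 21: - // r0:3584,r1:Add2,r2:-3625,r3:3584,r4:504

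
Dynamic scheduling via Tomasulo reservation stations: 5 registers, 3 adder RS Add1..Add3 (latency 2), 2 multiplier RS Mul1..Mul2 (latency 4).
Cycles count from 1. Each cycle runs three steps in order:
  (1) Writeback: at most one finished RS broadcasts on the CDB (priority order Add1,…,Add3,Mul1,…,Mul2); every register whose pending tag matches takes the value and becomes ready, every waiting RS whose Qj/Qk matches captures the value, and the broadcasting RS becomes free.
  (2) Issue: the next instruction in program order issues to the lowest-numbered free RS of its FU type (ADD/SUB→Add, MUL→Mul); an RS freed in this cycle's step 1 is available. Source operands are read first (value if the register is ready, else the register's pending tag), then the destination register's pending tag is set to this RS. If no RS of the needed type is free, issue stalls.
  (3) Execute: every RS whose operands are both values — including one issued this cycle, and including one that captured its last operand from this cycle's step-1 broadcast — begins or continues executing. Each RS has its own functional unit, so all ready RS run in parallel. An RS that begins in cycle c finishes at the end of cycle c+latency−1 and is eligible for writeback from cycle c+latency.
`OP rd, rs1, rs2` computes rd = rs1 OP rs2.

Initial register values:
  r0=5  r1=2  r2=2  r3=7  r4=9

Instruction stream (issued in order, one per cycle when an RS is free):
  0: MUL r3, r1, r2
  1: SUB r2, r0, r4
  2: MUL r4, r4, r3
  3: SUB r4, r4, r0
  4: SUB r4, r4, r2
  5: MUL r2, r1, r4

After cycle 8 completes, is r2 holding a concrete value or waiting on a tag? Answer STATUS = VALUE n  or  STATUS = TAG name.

c1: issue MUL r3<-Mul1 | r0:5,r1:2,r2:2,r3:Mul1,r4:9
c2: issue SUB r2<-Add1 | r0:5,r1:2,r2:Add1,r3:Mul1,r4:9
c3: issue MUL r4<-Mul2 | r0:5,r1:2,r2:Add1,r3:Mul1,r4:Mul2
c4: CDB Add1=-4; issue SUB r4<-Add1 | r0:5,r1:2,r2:-4,r3:Mul1,r4:Add1
c5: CDB Mul1=4; issue SUB r4<-Add2 | r0:5,r1:2,r2:-4,r3:4,r4:Add2
c6: issue MUL r2<-Mul1 | r0:5,r1:2,r2:Mul1,r3:4,r4:Add2
c7: - | r0:5,r1:2,r2:Mul1,r3:4,r4:Add2
c8: - | r0:5,r1:2,r2:Mul1,r3:4,r4:Add2

STATUS = TAG Mul1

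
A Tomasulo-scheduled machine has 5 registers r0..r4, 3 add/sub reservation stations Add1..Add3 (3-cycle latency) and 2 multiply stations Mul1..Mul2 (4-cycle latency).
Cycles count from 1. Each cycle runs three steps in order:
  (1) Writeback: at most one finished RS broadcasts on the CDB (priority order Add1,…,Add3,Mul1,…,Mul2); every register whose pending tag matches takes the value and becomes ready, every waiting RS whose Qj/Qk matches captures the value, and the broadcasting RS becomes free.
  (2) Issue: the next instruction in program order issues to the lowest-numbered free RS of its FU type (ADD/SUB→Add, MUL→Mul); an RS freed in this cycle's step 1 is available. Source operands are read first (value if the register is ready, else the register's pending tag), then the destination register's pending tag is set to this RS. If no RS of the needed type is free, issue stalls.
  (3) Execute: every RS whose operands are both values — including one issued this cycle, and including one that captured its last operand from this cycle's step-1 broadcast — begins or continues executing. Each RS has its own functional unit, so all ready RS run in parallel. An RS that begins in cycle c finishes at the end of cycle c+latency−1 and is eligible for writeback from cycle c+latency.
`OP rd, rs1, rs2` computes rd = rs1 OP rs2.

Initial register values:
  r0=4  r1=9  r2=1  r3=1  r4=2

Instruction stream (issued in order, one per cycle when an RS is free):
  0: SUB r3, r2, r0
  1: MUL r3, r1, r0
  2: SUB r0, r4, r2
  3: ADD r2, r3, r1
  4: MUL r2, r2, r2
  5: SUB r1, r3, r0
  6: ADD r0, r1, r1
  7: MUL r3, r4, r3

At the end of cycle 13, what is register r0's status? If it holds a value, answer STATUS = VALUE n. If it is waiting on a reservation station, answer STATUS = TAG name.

STATUS = TAG Add3

  c1: issue SUB r3<-Add1  regs: r0:4,r1:9,r2:1,r3:Add1,r4:2
  c2: issue MUL r3<-Mul1  regs: r0:4,r1:9,r2:1,r3:Mul1,r4:2
  c3: issue SUB r0<-Add2  regs: r0:Add2,r1:9,r2:1,r3:Mul1,r4:2
  c4: CDB Add1=-3; issue ADD r2<-Add1  regs: r0:Add2,r1:9,r2:Add1,r3:Mul1,r4:2
  c5: issue MUL r2<-Mul2  regs: r0:Add2,r1:9,r2:Mul2,r3:Mul1,r4:2
  c6: CDB Add2=1; issue SUB r1<-Add2  regs: r0:1,r1:Add2,r2:Mul2,r3:Mul1,r4:2
  c7: CDB Mul1=36; issue ADD r0<-Add3  regs: r0:Add3,r1:Add2,r2:Mul2,r3:36,r4:2
  c8: issue MUL r3<-Mul1  regs: r0:Add3,r1:Add2,r2:Mul2,r3:Mul1,r4:2
  c9: -  regs: r0:Add3,r1:Add2,r2:Mul2,r3:Mul1,r4:2
  c10: CDB Add1=45  regs: r0:Add3,r1:Add2,r2:Mul2,r3:Mul1,r4:2
  c11: CDB Add2=35  regs: r0:Add3,r1:35,r2:Mul2,r3:Mul1,r4:2
  c12: CDB Mul1=72  regs: r0:Add3,r1:35,r2:Mul2,r3:72,r4:2
  c13: -  regs: r0:Add3,r1:35,r2:Mul2,r3:72,r4:2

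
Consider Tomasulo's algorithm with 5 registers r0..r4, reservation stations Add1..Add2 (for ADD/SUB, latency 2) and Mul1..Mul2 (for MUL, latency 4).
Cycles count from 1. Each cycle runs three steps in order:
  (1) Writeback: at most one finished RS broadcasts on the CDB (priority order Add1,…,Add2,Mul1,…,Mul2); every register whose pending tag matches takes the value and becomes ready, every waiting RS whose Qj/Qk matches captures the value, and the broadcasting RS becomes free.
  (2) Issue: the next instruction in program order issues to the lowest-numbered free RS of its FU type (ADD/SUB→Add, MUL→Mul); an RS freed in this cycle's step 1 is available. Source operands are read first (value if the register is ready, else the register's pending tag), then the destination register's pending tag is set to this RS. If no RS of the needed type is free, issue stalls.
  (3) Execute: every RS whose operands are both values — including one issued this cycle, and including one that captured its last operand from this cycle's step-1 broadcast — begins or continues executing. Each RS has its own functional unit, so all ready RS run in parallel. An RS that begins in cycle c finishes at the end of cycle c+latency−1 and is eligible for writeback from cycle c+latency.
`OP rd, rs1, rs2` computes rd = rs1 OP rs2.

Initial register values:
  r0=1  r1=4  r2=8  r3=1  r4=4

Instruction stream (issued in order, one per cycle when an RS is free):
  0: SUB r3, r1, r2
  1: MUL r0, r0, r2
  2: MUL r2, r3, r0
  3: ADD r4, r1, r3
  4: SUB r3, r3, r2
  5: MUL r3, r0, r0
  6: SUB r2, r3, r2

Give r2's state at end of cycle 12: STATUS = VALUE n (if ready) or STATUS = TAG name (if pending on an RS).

  c1: issue SUB r3<-Add1  regs: r0:1,r1:4,r2:8,r3:Add1,r4:4
  c2: issue MUL r0<-Mul1  regs: r0:Mul1,r1:4,r2:8,r3:Add1,r4:4
  c3: CDB Add1=-4; issue MUL r2<-Mul2  regs: r0:Mul1,r1:4,r2:Mul2,r3:-4,r4:4
  c4: issue ADD r4<-Add1  regs: r0:Mul1,r1:4,r2:Mul2,r3:-4,r4:Add1
  c5: issue SUB r3<-Add2  regs: r0:Mul1,r1:4,r2:Mul2,r3:Add2,r4:Add1
  c6: CDB Add1=0; stall  regs: r0:Mul1,r1:4,r2:Mul2,r3:Add2,r4:0
  c7: CDB Mul1=8; issue MUL r3<-Mul1  regs: r0:8,r1:4,r2:Mul2,r3:Mul1,r4:0
  c8: issue SUB r2<-Add1  regs: r0:8,r1:4,r2:Add1,r3:Mul1,r4:0
  c9: -  regs: r0:8,r1:4,r2:Add1,r3:Mul1,r4:0
  c10: -  regs: r0:8,r1:4,r2:Add1,r3:Mul1,r4:0
  c11: CDB Mul1=64  regs: r0:8,r1:4,r2:Add1,r3:64,r4:0
  c12: CDB Mul2=-32  regs: r0:8,r1:4,r2:Add1,r3:64,r4:0

STATUS = TAG Add1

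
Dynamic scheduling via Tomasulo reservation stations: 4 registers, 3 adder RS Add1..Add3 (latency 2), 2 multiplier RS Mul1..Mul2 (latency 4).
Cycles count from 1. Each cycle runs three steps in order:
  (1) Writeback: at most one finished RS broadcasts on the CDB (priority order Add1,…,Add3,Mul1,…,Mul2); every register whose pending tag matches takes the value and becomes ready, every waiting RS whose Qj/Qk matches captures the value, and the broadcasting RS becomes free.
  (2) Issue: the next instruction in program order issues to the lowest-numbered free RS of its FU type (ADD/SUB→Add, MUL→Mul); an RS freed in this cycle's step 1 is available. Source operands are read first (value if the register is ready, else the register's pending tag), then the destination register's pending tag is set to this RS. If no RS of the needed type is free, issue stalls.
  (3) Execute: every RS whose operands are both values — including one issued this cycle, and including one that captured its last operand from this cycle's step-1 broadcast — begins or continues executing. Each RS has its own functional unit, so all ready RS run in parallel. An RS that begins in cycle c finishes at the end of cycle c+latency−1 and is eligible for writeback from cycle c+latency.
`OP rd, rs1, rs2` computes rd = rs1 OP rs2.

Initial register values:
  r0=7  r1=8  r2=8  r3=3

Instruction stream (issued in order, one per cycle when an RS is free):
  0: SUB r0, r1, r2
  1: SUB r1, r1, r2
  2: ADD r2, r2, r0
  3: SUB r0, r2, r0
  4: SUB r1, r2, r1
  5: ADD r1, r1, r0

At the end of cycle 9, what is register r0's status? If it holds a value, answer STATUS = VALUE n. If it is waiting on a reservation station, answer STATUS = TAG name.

c1: issue SUB r0<-Add1 | r0:Add1,r1:8,r2:8,r3:3
c2: issue SUB r1<-Add2 | r0:Add1,r1:Add2,r2:8,r3:3
c3: CDB Add1=0; issue ADD r2<-Add1 | r0:0,r1:Add2,r2:Add1,r3:3
c4: CDB Add2=0; issue SUB r0<-Add2 | r0:Add2,r1:0,r2:Add1,r3:3
c5: CDB Add1=8; issue SUB r1<-Add1 | r0:Add2,r1:Add1,r2:8,r3:3
c6: issue ADD r1<-Add3 | r0:Add2,r1:Add3,r2:8,r3:3
c7: CDB Add1=8 | r0:Add2,r1:Add3,r2:8,r3:3
c8: CDB Add2=8 | r0:8,r1:Add3,r2:8,r3:3
c9: - | r0:8,r1:Add3,r2:8,r3:3

STATUS = VALUE 8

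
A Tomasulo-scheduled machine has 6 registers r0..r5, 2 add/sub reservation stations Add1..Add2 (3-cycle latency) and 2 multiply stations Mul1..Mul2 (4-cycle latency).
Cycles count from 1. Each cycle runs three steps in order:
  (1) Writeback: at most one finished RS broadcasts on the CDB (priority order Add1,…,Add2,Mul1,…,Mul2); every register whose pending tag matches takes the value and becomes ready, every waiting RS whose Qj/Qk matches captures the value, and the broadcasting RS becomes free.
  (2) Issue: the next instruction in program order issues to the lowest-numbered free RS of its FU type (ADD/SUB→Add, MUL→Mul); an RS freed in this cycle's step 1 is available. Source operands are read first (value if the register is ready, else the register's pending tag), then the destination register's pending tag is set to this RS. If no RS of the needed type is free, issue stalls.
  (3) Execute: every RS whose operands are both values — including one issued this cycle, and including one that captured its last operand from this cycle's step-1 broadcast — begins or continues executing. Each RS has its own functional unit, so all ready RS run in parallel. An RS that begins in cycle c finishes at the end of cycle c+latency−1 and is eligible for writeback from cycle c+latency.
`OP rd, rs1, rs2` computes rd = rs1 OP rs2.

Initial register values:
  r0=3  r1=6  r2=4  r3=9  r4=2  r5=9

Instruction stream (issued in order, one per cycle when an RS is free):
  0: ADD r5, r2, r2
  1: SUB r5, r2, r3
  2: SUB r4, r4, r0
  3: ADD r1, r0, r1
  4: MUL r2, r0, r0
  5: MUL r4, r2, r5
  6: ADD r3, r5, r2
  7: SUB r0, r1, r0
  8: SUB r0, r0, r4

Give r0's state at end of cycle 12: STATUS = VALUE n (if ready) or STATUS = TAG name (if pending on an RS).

  c1: issue ADD r5<-Add1  regs: r0:3,r1:6,r2:4,r3:9,r4:2,r5:Add1
  c2: issue SUB r5<-Add2  regs: r0:3,r1:6,r2:4,r3:9,r4:2,r5:Add2
  c3: stall  regs: r0:3,r1:6,r2:4,r3:9,r4:2,r5:Add2
  c4: CDB Add1=8; issue SUB r4<-Add1  regs: r0:3,r1:6,r2:4,r3:9,r4:Add1,r5:Add2
  c5: CDB Add2=-5; issue ADD r1<-Add2  regs: r0:3,r1:Add2,r2:4,r3:9,r4:Add1,r5:-5
  c6: issue MUL r2<-Mul1  regs: r0:3,r1:Add2,r2:Mul1,r3:9,r4:Add1,r5:-5
  c7: CDB Add1=-1; issue MUL r4<-Mul2  regs: r0:3,r1:Add2,r2:Mul1,r3:9,r4:Mul2,r5:-5
  c8: CDB Add2=9; issue ADD r3<-Add1  regs: r0:3,r1:9,r2:Mul1,r3:Add1,r4:Mul2,r5:-5
  c9: issue SUB r0<-Add2  regs: r0:Add2,r1:9,r2:Mul1,r3:Add1,r4:Mul2,r5:-5
  c10: CDB Mul1=9; stall  regs: r0:Add2,r1:9,r2:9,r3:Add1,r4:Mul2,r5:-5
  c11: stall  regs: r0:Add2,r1:9,r2:9,r3:Add1,r4:Mul2,r5:-5
  c12: CDB Add2=6; issue SUB r0<-Add2  regs: r0:Add2,r1:9,r2:9,r3:Add1,r4:Mul2,r5:-5

STATUS = TAG Add2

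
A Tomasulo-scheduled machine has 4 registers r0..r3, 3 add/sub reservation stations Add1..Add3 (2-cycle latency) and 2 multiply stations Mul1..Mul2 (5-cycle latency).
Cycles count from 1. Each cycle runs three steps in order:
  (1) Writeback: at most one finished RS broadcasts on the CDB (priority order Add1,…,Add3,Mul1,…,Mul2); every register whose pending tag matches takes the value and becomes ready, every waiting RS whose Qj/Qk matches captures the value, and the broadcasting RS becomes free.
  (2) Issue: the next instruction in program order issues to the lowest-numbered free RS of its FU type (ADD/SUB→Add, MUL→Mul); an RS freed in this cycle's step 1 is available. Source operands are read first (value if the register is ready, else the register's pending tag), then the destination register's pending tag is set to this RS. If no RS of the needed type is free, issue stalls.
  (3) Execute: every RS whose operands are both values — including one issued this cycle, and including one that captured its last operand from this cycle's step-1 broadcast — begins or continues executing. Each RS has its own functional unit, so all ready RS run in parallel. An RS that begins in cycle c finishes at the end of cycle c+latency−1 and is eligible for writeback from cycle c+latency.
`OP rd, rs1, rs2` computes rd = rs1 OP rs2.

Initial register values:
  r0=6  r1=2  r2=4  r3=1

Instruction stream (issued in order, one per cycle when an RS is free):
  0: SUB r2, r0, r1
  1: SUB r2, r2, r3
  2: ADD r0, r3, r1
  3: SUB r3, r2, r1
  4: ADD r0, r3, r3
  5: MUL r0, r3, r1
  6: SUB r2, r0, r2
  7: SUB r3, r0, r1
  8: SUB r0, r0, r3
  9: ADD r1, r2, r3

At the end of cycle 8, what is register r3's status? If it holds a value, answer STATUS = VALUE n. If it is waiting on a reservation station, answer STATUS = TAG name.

STATUS = TAG Add3

  c1: issue SUB r2<-Add1  regs: r0:6,r1:2,r2:Add1,r3:1
  c2: issue SUB r2<-Add2  regs: r0:6,r1:2,r2:Add2,r3:1
  c3: CDB Add1=4; issue ADD r0<-Add1  regs: r0:Add1,r1:2,r2:Add2,r3:1
  c4: issue SUB r3<-Add3  regs: r0:Add1,r1:2,r2:Add2,r3:Add3
  c5: CDB Add1=3; issue ADD r0<-Add1  regs: r0:Add1,r1:2,r2:Add2,r3:Add3
  c6: CDB Add2=3; issue MUL r0<-Mul1  regs: r0:Mul1,r1:2,r2:3,r3:Add3
  c7: issue SUB r2<-Add2  regs: r0:Mul1,r1:2,r2:Add2,r3:Add3
  c8: CDB Add3=1; issue SUB r3<-Add3  regs: r0:Mul1,r1:2,r2:Add2,r3:Add3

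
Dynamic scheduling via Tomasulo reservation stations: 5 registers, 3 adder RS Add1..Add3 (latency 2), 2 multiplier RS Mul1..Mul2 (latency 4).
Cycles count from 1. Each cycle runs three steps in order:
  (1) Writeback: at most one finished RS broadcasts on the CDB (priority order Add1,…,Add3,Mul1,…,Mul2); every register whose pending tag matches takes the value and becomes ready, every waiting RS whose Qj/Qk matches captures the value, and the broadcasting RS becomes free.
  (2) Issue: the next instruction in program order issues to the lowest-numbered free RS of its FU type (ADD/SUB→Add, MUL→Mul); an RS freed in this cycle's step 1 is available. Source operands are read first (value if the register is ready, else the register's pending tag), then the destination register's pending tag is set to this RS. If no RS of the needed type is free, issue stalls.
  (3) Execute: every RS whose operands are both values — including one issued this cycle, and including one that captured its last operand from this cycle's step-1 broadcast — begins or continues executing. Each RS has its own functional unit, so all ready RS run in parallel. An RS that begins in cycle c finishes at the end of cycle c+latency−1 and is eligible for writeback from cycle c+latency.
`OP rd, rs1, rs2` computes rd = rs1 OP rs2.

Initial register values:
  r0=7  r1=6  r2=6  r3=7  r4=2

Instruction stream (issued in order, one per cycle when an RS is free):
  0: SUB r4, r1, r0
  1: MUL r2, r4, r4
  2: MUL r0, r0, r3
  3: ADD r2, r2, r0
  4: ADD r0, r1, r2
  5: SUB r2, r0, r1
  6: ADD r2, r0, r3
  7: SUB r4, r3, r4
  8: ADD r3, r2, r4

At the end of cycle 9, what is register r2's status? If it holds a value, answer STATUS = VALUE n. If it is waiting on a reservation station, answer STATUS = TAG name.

c1: issue SUB r4<-Add1 | r0:7,r1:6,r2:6,r3:7,r4:Add1
c2: issue MUL r2<-Mul1 | r0:7,r1:6,r2:Mul1,r3:7,r4:Add1
c3: CDB Add1=-1; issue MUL r0<-Mul2 | r0:Mul2,r1:6,r2:Mul1,r3:7,r4:-1
c4: issue ADD r2<-Add1 | r0:Mul2,r1:6,r2:Add1,r3:7,r4:-1
c5: issue ADD r0<-Add2 | r0:Add2,r1:6,r2:Add1,r3:7,r4:-1
c6: issue SUB r2<-Add3 | r0:Add2,r1:6,r2:Add3,r3:7,r4:-1
c7: CDB Mul1=1; stall | r0:Add2,r1:6,r2:Add3,r3:7,r4:-1
c8: CDB Mul2=49; stall | r0:Add2,r1:6,r2:Add3,r3:7,r4:-1
c9: stall | r0:Add2,r1:6,r2:Add3,r3:7,r4:-1

STATUS = TAG Add3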